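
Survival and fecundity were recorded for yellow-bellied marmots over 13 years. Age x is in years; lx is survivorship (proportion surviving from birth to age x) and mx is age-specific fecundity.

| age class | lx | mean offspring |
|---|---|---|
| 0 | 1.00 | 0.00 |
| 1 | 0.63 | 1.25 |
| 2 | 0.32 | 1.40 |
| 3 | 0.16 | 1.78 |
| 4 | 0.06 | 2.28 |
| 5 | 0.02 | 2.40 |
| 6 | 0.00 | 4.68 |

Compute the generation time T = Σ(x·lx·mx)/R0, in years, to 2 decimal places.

lx·mx: 0, 0.7875, 0.448, 0.2848, 0.1368, 0.048, 0 → R0 = 1.7051
x·lx·mx: 0, 0.7875, 0.896, 0.8544, 0.5472, 0.24, 0 → Σ = 3.3251
T = 3.3251 / 1.7051 = 1.950091… → 1.95

1.95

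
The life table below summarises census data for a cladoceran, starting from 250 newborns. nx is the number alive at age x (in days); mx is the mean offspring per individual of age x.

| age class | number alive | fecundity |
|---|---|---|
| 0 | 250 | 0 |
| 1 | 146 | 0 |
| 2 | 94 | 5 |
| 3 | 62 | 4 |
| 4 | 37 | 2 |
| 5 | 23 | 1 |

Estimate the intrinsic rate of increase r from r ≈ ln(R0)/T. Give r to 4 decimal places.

lx = nx/n0 = nx/250: 1, 0.584, 0.376, 0.248, 0.148, 0.092
R0 = Σ lx·mx = 0 + 0 + 1.88 + 0.992 + 0.296 + 0.092 = 3.26
Σ x·lx·mx = 8.38; T = 8.38/3.26 = 2.57055…
r ≈ ln(R0)/T = ln(3.26)/2.57055… = 0.459717… → 0.4597

0.4597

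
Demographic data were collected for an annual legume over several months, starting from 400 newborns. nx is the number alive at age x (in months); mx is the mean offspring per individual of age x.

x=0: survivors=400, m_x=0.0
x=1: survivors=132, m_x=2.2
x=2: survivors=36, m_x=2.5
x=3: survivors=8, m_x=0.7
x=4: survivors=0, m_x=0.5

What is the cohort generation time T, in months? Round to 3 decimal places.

1.262

lx = nx/n0 = nx/400: 1, 0.33, 0.09, 0.02, 0
lx·mx: 0, 0.726, 0.225, 0.014, 0 → R0 = 0.965
x·lx·mx: 0, 0.726, 0.45, 0.042, 0 → Σ = 1.218
T = 1.218 / 0.965 = 1.262176… → 1.262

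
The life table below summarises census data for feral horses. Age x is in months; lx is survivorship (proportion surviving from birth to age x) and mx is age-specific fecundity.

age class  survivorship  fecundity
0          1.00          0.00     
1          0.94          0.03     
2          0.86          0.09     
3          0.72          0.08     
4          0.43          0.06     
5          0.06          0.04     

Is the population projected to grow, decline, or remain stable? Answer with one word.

declining

R0 = Σ lx·mx = 0 + 0.0282 + 0.0774 + 0.0576 + 0.0258 + 0.0024 = 0.1914
R0 < 1, so the population is declining.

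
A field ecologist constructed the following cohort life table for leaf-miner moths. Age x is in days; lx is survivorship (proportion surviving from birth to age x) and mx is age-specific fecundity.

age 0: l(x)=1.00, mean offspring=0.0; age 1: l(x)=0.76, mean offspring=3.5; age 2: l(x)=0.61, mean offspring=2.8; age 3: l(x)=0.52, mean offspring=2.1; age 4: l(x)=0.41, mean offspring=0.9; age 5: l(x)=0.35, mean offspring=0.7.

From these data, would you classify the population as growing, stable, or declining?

R0 = Σ lx·mx = 0 + 2.66 + 1.708 + 1.092 + 0.369 + 0.245 = 6.074
R0 > 1, so the population is growing.

growing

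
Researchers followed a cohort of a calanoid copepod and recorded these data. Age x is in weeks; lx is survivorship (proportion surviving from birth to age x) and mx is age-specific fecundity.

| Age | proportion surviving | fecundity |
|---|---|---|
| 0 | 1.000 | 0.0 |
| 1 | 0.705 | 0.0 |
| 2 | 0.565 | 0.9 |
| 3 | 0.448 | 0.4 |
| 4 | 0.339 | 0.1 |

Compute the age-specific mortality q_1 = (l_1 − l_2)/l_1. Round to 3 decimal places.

0.199

q_1 = (l_1 − l_2) / l_1 = (0.705 − 0.565) / 0.705
     = 0.14 / 0.705 = 0.198582… → 0.199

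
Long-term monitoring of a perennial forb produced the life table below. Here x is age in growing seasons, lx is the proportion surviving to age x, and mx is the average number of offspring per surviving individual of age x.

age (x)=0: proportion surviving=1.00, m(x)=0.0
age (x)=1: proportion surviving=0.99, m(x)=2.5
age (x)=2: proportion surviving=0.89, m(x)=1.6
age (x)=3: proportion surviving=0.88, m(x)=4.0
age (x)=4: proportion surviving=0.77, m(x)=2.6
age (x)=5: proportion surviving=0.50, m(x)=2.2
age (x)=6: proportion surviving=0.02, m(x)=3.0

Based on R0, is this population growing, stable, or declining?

R0 = Σ lx·mx = 0 + 2.475 + 1.424 + 3.52 + 2.002 + 1.1 + 0.06 = 10.581
R0 > 1, so the population is growing.

growing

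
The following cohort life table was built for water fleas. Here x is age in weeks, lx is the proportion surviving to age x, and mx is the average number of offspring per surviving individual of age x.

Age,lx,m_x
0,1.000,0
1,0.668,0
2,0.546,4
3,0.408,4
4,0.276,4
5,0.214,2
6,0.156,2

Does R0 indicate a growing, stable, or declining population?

growing

R0 = Σ lx·mx = 0 + 0 + 2.184 + 1.632 + 1.104 + 0.428 + 0.312 = 5.66
R0 > 1, so the population is growing.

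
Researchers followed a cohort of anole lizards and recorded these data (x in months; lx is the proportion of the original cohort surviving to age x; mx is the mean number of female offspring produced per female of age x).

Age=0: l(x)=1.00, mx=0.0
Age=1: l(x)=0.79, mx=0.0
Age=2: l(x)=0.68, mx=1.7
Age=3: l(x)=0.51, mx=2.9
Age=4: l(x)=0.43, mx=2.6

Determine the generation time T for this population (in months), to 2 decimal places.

lx·mx: 0, 0, 1.156, 1.479, 1.118 → R0 = 3.753
x·lx·mx: 0, 0, 2.312, 4.437, 4.472 → Σ = 11.221
T = 11.221 / 3.753 = 2.989875… → 2.99

2.99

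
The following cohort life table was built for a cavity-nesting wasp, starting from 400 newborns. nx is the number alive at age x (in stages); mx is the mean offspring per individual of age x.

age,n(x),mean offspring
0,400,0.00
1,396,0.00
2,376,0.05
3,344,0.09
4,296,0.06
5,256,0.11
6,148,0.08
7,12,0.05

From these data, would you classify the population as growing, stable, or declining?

lx = nx/n0 = nx/400: 1, 0.99, 0.94, 0.86, 0.74, 0.64, 0.37, 0.03
R0 = Σ lx·mx = 0 + 0 + 0.047 + 0.0774 + 0.0444 + 0.0704 + 0.0296 + 0.0015 = 0.2703
R0 < 1, so the population is declining.

declining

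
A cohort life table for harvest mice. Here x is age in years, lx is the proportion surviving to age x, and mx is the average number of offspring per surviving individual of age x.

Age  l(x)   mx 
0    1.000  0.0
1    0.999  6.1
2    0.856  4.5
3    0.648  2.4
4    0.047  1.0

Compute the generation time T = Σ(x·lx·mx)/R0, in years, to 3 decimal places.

1.615

lx·mx: 0, 6.0939, 3.852, 1.5552, 0.047 → R0 = 11.5481
x·lx·mx: 0, 6.0939, 7.704, 4.6656, 0.188 → Σ = 18.6515
T = 18.6515 / 11.5481 = 1.615114… → 1.615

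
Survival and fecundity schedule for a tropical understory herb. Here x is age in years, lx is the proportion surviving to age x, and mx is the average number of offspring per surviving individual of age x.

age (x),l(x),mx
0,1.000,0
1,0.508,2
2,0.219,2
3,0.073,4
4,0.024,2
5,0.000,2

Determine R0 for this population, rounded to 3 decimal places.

lx·mx by age: 0, 1.016, 0.438, 0.292, 0.048, 0
R0 = Σ lx·mx = 1.794 → 1.794

1.794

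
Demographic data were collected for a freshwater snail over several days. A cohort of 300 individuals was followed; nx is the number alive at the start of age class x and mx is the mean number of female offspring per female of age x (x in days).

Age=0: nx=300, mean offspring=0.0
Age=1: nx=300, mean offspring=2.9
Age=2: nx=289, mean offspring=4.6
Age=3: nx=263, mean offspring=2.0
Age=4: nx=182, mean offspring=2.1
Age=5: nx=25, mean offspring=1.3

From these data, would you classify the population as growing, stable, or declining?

lx = nx/n0 = nx/300: 1, 1, 0.96333…, 0.87667…, 0.60667…, 0.08333…
R0 = Σ lx·mx = 0 + 2.9 + 4.431333… + 1.753333… + 1.274… + 0.108333… = 10.467…
R0 > 1, so the population is growing.

growing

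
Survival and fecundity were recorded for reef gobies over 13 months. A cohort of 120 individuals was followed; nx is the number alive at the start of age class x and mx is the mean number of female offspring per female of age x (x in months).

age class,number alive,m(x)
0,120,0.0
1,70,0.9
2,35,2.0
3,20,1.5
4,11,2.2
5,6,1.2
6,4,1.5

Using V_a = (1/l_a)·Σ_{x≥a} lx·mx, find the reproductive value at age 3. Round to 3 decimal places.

lx = nx/n0 = nx/120: 1, 0.58333…, 0.29167…, 0.16667…, 0.09167…, 0.05, 0.03333…
lx·mx for x ≥ 3: 0.25…, 0.201667…, 0.06, 0.05… → sum = 0.561667…
V_3 = 0.561667… / l_3 = 0.561667… / 0.166667… = 3.37… → 3.370

3.370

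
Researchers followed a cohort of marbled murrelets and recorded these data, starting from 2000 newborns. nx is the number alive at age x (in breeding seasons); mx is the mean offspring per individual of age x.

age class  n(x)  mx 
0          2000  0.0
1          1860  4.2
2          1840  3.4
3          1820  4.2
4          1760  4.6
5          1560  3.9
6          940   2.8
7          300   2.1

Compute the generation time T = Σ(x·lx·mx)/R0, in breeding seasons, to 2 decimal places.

lx = nx/n0 = nx/2000: 1, 0.93, 0.92, 0.91, 0.88, 0.78, 0.47, 0.15
lx·mx: 0, 3.906, 3.128, 3.822, 4.048, 3.042, 1.316, 0.315 → R0 = 19.577
x·lx·mx: 0, 3.906, 6.256, 11.466, 16.192, 15.21, 7.896, 2.205 → Σ = 63.131
T = 63.131 / 19.577 = 3.224754… → 3.22

3.22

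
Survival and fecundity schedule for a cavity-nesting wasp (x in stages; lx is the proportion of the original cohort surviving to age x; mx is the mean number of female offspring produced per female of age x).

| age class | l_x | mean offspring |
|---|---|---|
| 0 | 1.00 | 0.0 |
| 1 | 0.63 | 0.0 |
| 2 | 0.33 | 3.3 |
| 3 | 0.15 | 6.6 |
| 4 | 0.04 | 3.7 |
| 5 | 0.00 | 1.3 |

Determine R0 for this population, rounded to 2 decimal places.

lx·mx by age: 0, 0, 1.089, 0.99, 0.148, 0
R0 = Σ lx·mx = 2.227 → 2.23

2.23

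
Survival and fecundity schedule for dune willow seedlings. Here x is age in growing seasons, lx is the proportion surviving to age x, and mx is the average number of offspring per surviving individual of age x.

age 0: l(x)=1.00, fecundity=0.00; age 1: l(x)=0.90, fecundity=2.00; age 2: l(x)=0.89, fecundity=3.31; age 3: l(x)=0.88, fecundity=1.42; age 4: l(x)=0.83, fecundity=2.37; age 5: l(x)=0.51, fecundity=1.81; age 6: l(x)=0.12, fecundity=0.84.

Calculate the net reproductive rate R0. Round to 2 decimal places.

8.99

lx·mx by age: 0, 1.8, 2.9459, 1.2496, 1.9671, 0.9231, 0.1008
R0 = Σ lx·mx = 8.9865 → 8.99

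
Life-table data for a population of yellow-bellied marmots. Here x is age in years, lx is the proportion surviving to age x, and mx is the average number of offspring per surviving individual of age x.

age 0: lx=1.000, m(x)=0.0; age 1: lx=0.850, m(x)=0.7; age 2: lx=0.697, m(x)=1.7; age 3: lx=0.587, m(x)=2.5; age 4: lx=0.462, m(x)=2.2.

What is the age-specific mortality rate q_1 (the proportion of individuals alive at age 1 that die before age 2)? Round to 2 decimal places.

q_1 = (l_1 − l_2) / l_1 = (0.85 − 0.697) / 0.85
     = 0.153 / 0.85 = 0.18 → 0.18

0.18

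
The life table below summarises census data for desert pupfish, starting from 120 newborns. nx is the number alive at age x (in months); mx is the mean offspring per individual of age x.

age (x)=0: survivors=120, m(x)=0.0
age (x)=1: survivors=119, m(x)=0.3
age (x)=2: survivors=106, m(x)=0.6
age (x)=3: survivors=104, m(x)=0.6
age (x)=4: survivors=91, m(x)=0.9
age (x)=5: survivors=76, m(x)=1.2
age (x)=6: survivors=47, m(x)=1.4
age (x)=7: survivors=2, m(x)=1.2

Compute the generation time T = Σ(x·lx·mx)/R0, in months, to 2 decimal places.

3.83

lx = nx/n0 = nx/120: 1, 0.99167…, 0.88333…, 0.86667…, 0.75833…, 0.63333…, 0.39167…, 0.01667…
lx·mx: 0, 0.2975…, 0.53…, 0.52…, 0.6825…, 0.76…, 0.548333…, 0.02… → R0 = 3.358333…
x·lx·mx: 0, 0.2975…, 1.06…, 1.56…, 2.73…, 3.8…, 3.29…, 0.14… → Σ = 12.8775…
T = 12.8775… / 3.358333… = 3.834491… → 3.83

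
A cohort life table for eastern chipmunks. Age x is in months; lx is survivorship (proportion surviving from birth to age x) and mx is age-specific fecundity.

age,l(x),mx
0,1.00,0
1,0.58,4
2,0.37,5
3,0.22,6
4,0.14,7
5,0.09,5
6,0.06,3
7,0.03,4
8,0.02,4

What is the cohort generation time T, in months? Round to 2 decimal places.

lx·mx: 0, 2.32, 1.85, 1.32, 0.98, 0.45, 0.18, 0.12, 0.08 → R0 = 7.3
x·lx·mx: 0, 2.32, 3.7, 3.96, 3.92, 2.25, 1.08, 0.84, 0.64 → Σ = 18.71
T = 18.71 / 7.3 = 2.563014… → 2.56

2.56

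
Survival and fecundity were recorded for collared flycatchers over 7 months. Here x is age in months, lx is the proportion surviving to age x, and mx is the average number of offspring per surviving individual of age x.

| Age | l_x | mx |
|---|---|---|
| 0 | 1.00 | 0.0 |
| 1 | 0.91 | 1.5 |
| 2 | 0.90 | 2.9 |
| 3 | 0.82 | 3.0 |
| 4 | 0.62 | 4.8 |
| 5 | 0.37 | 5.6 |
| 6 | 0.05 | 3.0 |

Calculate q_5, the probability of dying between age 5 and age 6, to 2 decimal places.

0.86

q_5 = (l_5 − l_6) / l_5 = (0.37 − 0.05) / 0.37
     = 0.32 / 0.37 = 0.864865… → 0.86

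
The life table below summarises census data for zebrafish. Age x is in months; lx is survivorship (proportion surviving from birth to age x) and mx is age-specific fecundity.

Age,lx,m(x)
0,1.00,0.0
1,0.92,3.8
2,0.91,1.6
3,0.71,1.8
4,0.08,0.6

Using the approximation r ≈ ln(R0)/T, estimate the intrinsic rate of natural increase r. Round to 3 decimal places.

1.105

R0 = Σ lx·mx = 0 + 3.496 + 1.456 + 1.278 + 0.048 = 6.278
Σ x·lx·mx = 10.434; T = 10.434/6.278 = 1.66199…
r ≈ ln(R0)/T = ln(6.278)/1.66199… = 1.10533… → 1.105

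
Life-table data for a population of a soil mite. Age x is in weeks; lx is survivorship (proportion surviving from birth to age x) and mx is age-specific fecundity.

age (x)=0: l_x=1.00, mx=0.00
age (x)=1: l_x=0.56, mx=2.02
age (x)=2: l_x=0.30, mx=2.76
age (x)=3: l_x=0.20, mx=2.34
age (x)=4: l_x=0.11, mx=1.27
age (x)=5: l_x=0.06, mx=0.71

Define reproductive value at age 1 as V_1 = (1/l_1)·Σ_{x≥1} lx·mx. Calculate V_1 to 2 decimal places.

4.66

lx·mx for x ≥ 1: 1.1312, 0.828, 0.468, 0.1397, 0.0426 → sum = 2.6095
V_1 = 2.6095 / l_1 = 2.6095 / 0.56 = 4.659821… → 4.66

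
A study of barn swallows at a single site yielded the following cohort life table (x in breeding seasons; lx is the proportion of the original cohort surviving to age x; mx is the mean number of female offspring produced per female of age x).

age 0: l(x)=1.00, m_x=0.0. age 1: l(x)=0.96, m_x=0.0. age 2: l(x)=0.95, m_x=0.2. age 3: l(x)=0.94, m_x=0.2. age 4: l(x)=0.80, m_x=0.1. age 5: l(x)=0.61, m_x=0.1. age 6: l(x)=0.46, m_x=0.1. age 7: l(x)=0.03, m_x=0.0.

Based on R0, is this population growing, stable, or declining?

R0 = Σ lx·mx = 0 + 0 + 0.19 + 0.188 + 0.08 + 0.061 + 0.046 + 0 = 0.565
R0 < 1, so the population is declining.

declining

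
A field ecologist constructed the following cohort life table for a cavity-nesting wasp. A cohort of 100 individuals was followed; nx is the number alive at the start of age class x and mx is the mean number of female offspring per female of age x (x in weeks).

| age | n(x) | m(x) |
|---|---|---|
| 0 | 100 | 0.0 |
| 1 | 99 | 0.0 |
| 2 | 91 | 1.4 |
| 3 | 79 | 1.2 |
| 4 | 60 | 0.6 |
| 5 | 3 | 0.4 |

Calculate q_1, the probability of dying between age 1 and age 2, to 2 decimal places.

0.08

lx = nx/n0 = nx/100: 1, 0.99, 0.91, 0.79, 0.6, 0.03
q_1 = (l_1 − l_2) / l_1 = (0.99 − 0.91) / 0.99
     = 0.08 / 0.99 = 0.080808… → 0.08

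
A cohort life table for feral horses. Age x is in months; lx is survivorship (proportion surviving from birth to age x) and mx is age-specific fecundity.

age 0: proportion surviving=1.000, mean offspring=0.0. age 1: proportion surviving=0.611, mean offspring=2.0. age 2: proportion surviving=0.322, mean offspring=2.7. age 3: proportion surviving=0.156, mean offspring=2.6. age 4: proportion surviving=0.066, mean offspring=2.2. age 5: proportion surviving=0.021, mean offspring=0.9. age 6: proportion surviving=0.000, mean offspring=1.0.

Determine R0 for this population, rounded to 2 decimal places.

2.66

lx·mx by age: 0, 1.222, 0.8694, 0.4056, 0.1452, 0.0189, 0
R0 = Σ lx·mx = 2.6611 → 2.66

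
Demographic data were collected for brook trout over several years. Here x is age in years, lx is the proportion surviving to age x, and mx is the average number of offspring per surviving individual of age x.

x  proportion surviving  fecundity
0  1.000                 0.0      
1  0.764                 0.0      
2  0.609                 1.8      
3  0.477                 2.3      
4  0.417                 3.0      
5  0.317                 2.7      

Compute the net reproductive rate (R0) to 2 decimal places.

4.30

lx·mx by age: 0, 0, 1.0962, 1.0971, 1.251, 0.8559
R0 = Σ lx·mx = 4.3002 → 4.30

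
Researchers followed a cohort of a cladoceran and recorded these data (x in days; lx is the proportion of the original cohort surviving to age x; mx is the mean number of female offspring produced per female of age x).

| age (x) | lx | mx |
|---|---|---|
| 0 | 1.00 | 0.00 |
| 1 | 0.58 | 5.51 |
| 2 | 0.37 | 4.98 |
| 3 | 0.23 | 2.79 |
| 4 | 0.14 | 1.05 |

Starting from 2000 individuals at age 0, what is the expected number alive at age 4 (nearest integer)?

Expected survivors = N0 · l_4 = 2000 × 0.14 = 280 → 280

280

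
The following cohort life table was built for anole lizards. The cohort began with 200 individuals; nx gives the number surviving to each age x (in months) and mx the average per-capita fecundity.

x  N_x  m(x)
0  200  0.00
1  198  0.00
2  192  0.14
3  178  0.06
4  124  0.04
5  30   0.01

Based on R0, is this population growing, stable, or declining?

lx = nx/n0 = nx/200: 1, 0.99, 0.96, 0.89, 0.62, 0.15
R0 = Σ lx·mx = 0 + 0 + 0.1344 + 0.0534 + 0.0248 + 0.0015 = 0.2141
R0 < 1, so the population is declining.

declining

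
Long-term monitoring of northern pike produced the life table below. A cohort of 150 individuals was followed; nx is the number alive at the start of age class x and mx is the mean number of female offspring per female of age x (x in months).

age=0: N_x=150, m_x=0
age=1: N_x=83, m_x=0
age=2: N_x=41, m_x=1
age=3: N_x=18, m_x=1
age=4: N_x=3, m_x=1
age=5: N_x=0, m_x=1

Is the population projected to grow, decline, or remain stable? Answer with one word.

lx = nx/n0 = nx/150: 1, 0.55333…, 0.27333…, 0.12, 0.02, 0
R0 = Σ lx·mx = 0 + 0 + 0.273333… + 0.12 + 0.02 + 0 = 0.413333…
R0 < 1, so the population is declining.

declining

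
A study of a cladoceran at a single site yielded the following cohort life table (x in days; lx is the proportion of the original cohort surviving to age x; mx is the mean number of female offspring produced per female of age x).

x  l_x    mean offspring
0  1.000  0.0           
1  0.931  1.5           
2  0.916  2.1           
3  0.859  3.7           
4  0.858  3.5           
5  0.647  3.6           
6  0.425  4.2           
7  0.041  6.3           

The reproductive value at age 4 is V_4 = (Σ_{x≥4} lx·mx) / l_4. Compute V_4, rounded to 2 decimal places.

8.60

lx·mx for x ≥ 4: 3.003, 2.3292, 1.785, 0.2583 → sum = 7.3755
V_4 = 7.3755 / l_4 = 7.3755 / 0.858 = 8.596154… → 8.60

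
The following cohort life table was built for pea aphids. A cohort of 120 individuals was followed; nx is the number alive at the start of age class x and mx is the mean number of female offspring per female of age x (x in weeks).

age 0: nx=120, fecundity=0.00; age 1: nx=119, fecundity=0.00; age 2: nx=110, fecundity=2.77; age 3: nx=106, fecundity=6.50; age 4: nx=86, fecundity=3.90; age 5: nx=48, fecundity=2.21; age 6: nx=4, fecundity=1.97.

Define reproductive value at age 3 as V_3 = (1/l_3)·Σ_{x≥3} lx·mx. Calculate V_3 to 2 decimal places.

10.74

lx = nx/n0 = nx/120: 1, 0.99167…, 0.91667…, 0.88333…, 0.71667…, 0.4, 0.03333…
lx·mx for x ≥ 3: 5.741667…, 2.795…, 0.884, 0.065667… → sum = 9.486333…
V_3 = 9.486333… / l_3 = 9.486333… / 0.883333… = 10.739245… → 10.74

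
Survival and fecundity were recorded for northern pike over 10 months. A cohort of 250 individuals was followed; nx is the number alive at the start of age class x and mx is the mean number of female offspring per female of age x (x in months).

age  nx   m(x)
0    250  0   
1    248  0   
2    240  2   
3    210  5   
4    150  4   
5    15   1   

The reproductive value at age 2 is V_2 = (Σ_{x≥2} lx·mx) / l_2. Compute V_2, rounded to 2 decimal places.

8.94

lx = nx/n0 = nx/250: 1, 0.992, 0.96, 0.84, 0.6, 0.06
lx·mx for x ≥ 2: 1.92, 4.2, 2.4, 0.06 → sum = 8.58
V_2 = 8.58 / l_2 = 8.58 / 0.96 = 8.9375 → 8.94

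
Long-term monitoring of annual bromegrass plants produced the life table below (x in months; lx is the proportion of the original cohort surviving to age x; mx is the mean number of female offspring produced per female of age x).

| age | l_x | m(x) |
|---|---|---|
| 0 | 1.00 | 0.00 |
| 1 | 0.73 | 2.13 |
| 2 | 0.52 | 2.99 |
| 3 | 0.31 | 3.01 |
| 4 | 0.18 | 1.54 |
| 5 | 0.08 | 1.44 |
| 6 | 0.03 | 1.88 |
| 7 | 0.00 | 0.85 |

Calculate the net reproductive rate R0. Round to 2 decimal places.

4.49

lx·mx by age: 0, 1.5549, 1.5548, 0.9331, 0.2772, 0.1152, 0.0564, 0
R0 = Σ lx·mx = 4.4916 → 4.49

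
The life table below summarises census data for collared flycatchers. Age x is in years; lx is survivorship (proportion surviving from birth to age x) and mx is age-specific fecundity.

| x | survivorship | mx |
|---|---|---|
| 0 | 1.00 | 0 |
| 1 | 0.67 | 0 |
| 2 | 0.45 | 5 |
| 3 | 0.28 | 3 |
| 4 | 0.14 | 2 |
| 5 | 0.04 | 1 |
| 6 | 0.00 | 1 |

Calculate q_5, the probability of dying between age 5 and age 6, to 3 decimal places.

1.000

q_5 = (l_5 − l_6) / l_5 = (0.04 − 0) / 0.04
     = 0.04 / 0.04 = 1 → 1.000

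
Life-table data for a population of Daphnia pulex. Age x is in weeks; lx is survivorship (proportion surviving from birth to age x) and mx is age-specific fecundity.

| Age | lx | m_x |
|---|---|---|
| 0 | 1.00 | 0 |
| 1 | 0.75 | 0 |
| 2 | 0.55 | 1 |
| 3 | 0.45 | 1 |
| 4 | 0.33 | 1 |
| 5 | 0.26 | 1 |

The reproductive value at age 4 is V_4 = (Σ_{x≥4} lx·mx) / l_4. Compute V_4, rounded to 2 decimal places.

lx·mx for x ≥ 4: 0.33, 0.26 → sum = 0.59
V_4 = 0.59 / l_4 = 0.59 / 0.33 = 1.787879… → 1.79

1.79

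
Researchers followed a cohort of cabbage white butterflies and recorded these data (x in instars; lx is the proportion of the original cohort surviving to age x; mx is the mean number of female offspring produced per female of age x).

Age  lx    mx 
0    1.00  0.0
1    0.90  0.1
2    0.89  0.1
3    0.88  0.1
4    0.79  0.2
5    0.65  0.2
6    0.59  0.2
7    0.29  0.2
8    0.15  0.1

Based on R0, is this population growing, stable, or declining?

R0 = Σ lx·mx = 0 + 0.09 + 0.089 + 0.088 + 0.158 + 0.13 + 0.118 + 0.058 + 0.015 = 0.746
R0 < 1, so the population is declining.

declining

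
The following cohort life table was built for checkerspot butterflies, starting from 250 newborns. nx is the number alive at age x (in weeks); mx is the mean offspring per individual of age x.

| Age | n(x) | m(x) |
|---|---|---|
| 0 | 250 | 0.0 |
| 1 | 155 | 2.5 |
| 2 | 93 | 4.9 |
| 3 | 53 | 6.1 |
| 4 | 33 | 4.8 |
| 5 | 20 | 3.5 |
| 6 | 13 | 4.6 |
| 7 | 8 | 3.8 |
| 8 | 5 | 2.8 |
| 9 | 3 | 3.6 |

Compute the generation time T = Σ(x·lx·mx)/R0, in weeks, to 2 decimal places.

2.67

lx = nx/n0 = nx/250: 1, 0.62, 0.372, 0.212, 0.132, 0.08, 0.052, 0.032, 0.02, 0.012
lx·mx: 0, 1.55, 1.8228, 1.2932, 0.6336, 0.28, 0.2392, 0.1216, 0.056, 0.0432 → R0 = 6.0396
x·lx·mx: 0, 1.55, 3.6456, 3.8796, 2.5344, 1.4, 1.4352, 0.8512, 0.448, 0.3888 → Σ = 16.1328
T = 16.1328 / 6.0396 = 2.67117… → 2.67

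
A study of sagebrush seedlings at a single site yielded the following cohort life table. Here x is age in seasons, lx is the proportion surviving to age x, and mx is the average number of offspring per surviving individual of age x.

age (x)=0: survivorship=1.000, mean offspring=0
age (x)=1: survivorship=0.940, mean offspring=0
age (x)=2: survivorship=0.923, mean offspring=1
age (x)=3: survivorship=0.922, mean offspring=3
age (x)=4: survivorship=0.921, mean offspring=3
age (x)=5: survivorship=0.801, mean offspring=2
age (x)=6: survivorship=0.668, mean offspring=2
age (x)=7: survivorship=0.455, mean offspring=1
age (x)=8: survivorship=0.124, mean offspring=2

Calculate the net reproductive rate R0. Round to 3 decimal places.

10.093

lx·mx by age: 0, 0, 0.923, 2.766, 2.763, 1.602, 1.336, 0.455, 0.248
R0 = Σ lx·mx = 10.093 → 10.093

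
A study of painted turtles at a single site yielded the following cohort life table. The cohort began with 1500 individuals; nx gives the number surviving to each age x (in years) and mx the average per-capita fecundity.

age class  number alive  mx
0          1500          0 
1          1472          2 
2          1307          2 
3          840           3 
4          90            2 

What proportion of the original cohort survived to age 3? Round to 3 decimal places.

0.560

l_3 = n_3/n_0 = 840/1500 = 0.56 → 0.560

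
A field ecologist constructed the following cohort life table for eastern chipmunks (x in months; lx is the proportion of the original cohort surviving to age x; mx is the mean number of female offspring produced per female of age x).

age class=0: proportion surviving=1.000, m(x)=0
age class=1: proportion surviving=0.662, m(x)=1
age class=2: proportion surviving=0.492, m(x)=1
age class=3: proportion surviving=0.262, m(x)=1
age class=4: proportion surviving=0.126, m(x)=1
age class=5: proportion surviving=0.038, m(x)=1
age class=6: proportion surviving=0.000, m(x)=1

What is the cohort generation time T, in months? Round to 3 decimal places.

1.978

lx·mx: 0, 0.662, 0.492, 0.262, 0.126, 0.038, 0 → R0 = 1.58
x·lx·mx: 0, 0.662, 0.984, 0.786, 0.504, 0.19, 0 → Σ = 3.126
T = 3.126 / 1.58 = 1.978481… → 1.978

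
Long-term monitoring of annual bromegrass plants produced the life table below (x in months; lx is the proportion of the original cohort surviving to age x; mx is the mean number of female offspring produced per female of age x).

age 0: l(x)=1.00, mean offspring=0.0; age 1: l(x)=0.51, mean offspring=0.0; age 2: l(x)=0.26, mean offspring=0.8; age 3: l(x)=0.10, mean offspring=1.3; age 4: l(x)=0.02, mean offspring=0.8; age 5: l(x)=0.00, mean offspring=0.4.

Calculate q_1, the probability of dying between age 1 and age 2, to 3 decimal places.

q_1 = (l_1 − l_2) / l_1 = (0.51 − 0.26) / 0.51
     = 0.25 / 0.51 = 0.490196… → 0.490

0.490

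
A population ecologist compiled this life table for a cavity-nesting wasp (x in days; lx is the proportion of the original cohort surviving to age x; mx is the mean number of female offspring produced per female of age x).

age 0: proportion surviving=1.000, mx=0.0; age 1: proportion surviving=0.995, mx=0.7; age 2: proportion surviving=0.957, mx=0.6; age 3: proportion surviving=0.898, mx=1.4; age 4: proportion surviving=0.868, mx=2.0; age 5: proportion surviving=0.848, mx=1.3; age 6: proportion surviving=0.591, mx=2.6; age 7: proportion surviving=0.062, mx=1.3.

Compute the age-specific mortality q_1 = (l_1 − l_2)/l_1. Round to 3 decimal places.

0.038

q_1 = (l_1 − l_2) / l_1 = (0.995 − 0.957) / 0.995
     = 0.038 / 0.995 = 0.038191… → 0.038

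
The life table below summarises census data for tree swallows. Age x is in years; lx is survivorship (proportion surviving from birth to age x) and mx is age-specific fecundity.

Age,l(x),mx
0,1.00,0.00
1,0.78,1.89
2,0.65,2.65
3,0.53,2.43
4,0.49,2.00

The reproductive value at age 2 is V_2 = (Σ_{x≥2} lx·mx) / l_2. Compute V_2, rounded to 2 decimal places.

6.14

lx·mx for x ≥ 2: 1.7225, 1.2879, 0.98 → sum = 3.9904
V_2 = 3.9904 / l_2 = 3.9904 / 0.65 = 6.139077… → 6.14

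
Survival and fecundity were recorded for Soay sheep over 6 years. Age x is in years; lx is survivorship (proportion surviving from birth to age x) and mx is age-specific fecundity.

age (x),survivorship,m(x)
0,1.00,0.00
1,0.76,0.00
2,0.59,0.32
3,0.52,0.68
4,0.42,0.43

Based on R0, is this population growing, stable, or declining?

R0 = Σ lx·mx = 0 + 0 + 0.1888 + 0.3536 + 0.1806 = 0.723
R0 < 1, so the population is declining.

declining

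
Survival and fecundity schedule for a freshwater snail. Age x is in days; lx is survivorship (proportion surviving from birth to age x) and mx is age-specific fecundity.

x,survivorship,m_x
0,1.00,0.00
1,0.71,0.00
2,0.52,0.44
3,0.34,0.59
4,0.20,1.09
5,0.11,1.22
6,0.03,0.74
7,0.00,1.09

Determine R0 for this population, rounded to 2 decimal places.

0.80

lx·mx by age: 0, 0, 0.2288, 0.2006, 0.218, 0.1342, 0.0222, 0
R0 = Σ lx·mx = 0.8038 → 0.80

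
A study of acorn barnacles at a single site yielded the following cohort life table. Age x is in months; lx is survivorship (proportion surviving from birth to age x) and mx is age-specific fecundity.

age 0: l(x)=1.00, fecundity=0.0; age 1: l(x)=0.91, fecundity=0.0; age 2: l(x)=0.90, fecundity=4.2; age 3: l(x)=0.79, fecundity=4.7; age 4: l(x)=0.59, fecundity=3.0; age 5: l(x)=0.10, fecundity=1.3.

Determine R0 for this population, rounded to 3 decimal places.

lx·mx by age: 0, 0, 3.78, 3.713, 1.77, 0.13
R0 = Σ lx·mx = 9.393 → 9.393

9.393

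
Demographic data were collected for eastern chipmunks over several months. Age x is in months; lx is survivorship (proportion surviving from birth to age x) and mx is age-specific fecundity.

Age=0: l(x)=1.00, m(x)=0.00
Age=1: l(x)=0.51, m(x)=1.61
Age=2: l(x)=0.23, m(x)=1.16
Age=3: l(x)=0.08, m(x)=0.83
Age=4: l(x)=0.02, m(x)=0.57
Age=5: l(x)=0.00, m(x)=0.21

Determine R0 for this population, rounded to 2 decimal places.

1.17

lx·mx by age: 0, 0.8211, 0.2668, 0.0664, 0.0114, 0
R0 = Σ lx·mx = 1.1657 → 1.17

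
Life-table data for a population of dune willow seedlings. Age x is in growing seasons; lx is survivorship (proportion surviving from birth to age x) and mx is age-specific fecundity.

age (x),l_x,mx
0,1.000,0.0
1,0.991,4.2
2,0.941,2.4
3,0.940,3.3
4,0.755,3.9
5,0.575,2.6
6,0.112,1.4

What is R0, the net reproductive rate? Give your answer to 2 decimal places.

14.12

lx·mx by age: 0, 4.1622, 2.2584, 3.102, 2.9445, 1.495, 0.1568
R0 = Σ lx·mx = 14.1189 → 14.12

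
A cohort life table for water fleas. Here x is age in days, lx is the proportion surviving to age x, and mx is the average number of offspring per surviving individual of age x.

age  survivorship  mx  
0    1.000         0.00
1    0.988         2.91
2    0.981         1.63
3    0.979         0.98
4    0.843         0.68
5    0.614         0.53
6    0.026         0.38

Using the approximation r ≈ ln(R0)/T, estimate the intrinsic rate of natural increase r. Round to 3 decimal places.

0.906

R0 = Σ lx·mx = 0 + 2.87508 + 1.59903 + 0.95942 + 0.57324 + 0.32542 + 0.00988 = 6.34207
Σ x·lx·mx = 12.93074; T = 12.93074/6.34207 = 2.03888…
r ≈ ln(R0)/T = ln(6.34207)/2.03888… = 0.90599… → 0.906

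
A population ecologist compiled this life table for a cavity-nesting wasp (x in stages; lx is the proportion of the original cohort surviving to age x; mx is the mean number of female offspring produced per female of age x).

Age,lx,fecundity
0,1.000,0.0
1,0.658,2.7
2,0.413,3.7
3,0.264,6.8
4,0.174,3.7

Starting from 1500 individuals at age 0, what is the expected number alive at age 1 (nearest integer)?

987

Expected survivors = N0 · l_1 = 1500 × 0.658 = 987 → 987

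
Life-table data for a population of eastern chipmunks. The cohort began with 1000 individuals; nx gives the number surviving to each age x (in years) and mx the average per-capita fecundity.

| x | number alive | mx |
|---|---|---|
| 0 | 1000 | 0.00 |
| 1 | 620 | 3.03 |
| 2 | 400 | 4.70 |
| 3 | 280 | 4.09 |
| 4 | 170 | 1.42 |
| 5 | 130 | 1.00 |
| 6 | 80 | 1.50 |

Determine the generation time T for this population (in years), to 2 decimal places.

2.11

lx = nx/n0 = nx/1000: 1, 0.62, 0.4, 0.28, 0.17, 0.13, 0.08
lx·mx: 0, 1.8786, 1.88, 1.1452, 0.2414, 0.13, 0.12 → R0 = 5.3952
x·lx·mx: 0, 1.8786, 3.76, 3.4356, 0.9656, 0.65, 0.72 → Σ = 11.4098
T = 11.4098 / 5.3952 = 2.114806… → 2.11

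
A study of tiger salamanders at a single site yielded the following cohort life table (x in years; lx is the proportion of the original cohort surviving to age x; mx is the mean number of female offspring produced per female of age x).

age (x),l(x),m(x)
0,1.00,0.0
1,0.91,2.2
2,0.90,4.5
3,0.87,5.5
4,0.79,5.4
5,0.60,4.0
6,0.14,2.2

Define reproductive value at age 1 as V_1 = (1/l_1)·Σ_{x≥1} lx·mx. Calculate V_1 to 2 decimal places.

lx·mx for x ≥ 1: 2.002, 4.05, 4.785, 4.266, 2.4, 0.308 → sum = 17.811
V_1 = 17.811 / l_1 = 17.811 / 0.91 = 19.572527… → 19.57

19.57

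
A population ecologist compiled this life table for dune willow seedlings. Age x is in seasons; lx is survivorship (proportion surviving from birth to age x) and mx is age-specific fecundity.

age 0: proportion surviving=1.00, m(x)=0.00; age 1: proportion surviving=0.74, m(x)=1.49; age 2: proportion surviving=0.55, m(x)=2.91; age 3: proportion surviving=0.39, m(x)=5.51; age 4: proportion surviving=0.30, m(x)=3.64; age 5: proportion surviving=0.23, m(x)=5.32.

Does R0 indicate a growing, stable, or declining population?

R0 = Σ lx·mx = 0 + 1.1026 + 1.6005 + 2.1489 + 1.092 + 1.2236 = 7.1676
R0 > 1, so the population is growing.

growing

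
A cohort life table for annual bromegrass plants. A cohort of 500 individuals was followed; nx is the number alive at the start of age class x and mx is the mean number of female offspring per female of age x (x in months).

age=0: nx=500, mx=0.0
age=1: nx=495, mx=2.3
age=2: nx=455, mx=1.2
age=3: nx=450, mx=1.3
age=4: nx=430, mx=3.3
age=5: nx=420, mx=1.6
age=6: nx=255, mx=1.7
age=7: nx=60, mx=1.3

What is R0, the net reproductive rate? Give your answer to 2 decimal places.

9.74

lx = nx/n0 = nx/500: 1, 0.99, 0.91, 0.9, 0.86, 0.84, 0.51, 0.12
lx·mx by age: 0, 2.277, 1.092, 1.17, 2.838, 1.344, 0.867, 0.156
R0 = Σ lx·mx = 9.744 → 9.74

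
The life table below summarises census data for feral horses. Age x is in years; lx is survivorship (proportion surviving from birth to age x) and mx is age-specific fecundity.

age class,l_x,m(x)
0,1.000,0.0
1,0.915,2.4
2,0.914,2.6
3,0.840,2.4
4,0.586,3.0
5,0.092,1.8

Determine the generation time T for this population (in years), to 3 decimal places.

2.450

lx·mx: 0, 2.196, 2.3764, 2.016, 1.758, 0.1656 → R0 = 8.512
x·lx·mx: 0, 2.196, 4.7528, 6.048, 7.032, 0.828 → Σ = 20.8568
T = 20.8568 / 8.512 = 2.450282… → 2.450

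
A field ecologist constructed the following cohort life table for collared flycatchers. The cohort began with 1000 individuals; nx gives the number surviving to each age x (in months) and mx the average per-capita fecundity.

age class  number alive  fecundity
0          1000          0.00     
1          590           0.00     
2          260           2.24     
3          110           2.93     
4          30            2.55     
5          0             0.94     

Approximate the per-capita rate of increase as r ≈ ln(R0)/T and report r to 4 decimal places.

-0.0076

lx = nx/n0 = nx/1000: 1, 0.59, 0.26, 0.11, 0.03, 0
R0 = Σ lx·mx = 0 + 0 + 0.5824 + 0.3223 + 0.0765 + 0 = 0.9812
Σ x·lx·mx = 2.4377; T = 2.4377/0.9812 = 2.48441…
r ≈ ln(R0)/T = ln(0.9812)/2.48441… = -0.007639… → -0.0076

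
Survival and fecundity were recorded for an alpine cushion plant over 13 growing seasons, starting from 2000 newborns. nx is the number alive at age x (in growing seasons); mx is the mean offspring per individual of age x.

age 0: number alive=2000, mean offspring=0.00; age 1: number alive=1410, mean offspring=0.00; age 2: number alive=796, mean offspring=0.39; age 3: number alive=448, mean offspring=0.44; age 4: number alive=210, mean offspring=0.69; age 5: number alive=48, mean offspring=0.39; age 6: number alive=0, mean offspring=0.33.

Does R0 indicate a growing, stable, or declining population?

declining

lx = nx/n0 = nx/2000: 1, 0.705, 0.398, 0.224, 0.105, 0.024, 0
R0 = Σ lx·mx = 0 + 0 + 0.15522 + 0.09856 + 0.07245 + 0.00936 + 0 = 0.33559
R0 < 1, so the population is declining.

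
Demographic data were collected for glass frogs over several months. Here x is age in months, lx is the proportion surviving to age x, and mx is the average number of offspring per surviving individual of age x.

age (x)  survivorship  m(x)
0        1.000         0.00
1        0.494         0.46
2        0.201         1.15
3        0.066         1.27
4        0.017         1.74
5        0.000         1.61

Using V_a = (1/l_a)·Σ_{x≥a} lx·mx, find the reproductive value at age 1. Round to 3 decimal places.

lx·mx for x ≥ 1: 0.22724, 0.23115, 0.08382, 0.02958, 0 → sum = 0.57179
V_1 = 0.57179 / l_1 = 0.57179 / 0.494 = 1.15747… → 1.157

1.157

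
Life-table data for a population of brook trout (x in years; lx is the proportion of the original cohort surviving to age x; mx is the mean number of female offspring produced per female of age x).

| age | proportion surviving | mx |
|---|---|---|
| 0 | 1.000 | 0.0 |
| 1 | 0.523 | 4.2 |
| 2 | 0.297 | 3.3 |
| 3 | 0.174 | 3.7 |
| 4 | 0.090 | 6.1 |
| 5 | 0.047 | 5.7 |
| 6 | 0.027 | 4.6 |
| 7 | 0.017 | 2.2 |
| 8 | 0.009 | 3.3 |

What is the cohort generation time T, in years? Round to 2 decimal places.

2.25

lx·mx: 0, 2.1966, 0.9801, 0.6438, 0.549, 0.2679, 0.1242, 0.0374, 0.0297 → R0 = 4.8287
x·lx·mx: 0, 2.1966, 1.9602, 1.9314, 2.196, 1.3395, 0.7452, 0.2618, 0.2376 → Σ = 10.8683
T = 10.8683 / 4.8287 = 2.250771… → 2.25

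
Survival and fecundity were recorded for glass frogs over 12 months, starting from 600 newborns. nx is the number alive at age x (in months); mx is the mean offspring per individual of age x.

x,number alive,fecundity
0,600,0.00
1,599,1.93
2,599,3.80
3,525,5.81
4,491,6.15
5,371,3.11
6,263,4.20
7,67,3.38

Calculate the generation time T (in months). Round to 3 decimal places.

lx = nx/n0 = nx/600: 1, 0.99833…, 0.99833…, 0.875, 0.81833…, 0.61833…, 0.43833…, 0.11167…
lx·mx: 0, 1.926783…, 3.793667…, 5.08375, 5.03275…, 1.923017…, 1.841…, 0.377433… → R0 = 19.9784…
x·lx·mx: 0, 1.926783…, 7.587333…, 15.25125, 20.131…, 9.615083…, 11.046…, 2.642033… → Σ = 68.199483…
T = 68.199483… / 19.9784… = 3.413661… → 3.414

3.414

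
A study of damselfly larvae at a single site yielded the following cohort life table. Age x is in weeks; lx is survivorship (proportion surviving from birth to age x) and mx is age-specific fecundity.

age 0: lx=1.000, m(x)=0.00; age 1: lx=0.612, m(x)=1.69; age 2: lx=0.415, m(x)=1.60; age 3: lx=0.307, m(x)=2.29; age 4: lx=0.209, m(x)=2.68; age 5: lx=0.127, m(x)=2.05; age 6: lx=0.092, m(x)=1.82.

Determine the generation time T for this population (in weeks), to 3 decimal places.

lx·mx: 0, 1.03428, 0.664, 0.70303, 0.56012, 0.26035, 0.16744 → R0 = 3.38922
x·lx·mx: 0, 1.03428, 1.328, 2.10909, 2.24048, 1.30175, 1.00464 → Σ = 9.01824
T = 9.01824 / 3.38922 = 2.66086… → 2.661

2.661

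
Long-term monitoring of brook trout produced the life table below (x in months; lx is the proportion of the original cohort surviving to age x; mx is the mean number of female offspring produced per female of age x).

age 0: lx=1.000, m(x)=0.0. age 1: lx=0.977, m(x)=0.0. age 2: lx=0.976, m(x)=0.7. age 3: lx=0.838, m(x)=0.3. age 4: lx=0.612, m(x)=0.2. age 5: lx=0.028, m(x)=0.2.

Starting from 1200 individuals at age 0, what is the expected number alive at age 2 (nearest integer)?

Expected survivors = N0 · l_2 = 1200 × 0.976 = 1171.2 → 1171

1171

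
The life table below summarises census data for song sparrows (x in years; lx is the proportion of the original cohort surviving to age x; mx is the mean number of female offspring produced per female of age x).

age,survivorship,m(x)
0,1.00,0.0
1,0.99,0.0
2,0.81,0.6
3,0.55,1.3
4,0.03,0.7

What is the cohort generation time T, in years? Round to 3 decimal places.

2.619

lx·mx: 0, 0, 0.486, 0.715, 0.021 → R0 = 1.222
x·lx·mx: 0, 0, 0.972, 2.145, 0.084 → Σ = 3.201
T = 3.201 / 1.222 = 2.619476… → 2.619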